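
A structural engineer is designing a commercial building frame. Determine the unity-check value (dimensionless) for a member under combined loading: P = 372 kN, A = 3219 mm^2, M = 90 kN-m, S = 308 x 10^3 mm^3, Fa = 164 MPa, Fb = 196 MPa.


f_a = P / A = 372000.0 / 3219 = 115.5638 MPa
f_b = M / S = 90000000.0 / 308000.0 = 292.2078 MPa
Ratio = f_a / Fa + f_b / Fb
= 115.5638 / 164 + 292.2078 / 196
= 2.1955 (dimensionless)

2.1955 (dimensionless)


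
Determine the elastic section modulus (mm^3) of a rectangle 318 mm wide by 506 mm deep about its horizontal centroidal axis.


S = b * h^2 / 6
= 318 * 506^2 / 6
= 318 * 256036 / 6
= 13569908.0 mm^3

13569908.0 mm^3


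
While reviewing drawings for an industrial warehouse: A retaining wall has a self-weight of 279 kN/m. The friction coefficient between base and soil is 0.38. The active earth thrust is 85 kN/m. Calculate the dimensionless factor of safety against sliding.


Resisting force = mu * W = 0.38 * 279 = 106.02 kN/m
FOS = Resisting / Driving = 106.02 / 85
= 1.2473 (dimensionless)

1.2473 (dimensionless)


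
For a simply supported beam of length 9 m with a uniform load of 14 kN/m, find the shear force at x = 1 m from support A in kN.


R_A = w * L / 2 = 14 * 9 / 2 = 63.0 kN
V(x) = R_A - w * x = 63.0 - 14 * 1
= 49.0 kN

49.0 kN


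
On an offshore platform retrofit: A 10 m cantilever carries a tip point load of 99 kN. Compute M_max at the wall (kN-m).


For a cantilever with a point load at the free end:
M_max = P * L = 99 * 10 = 990 kN-m

990 kN-m


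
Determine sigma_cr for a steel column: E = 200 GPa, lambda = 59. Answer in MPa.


sigma_cr = pi^2 * E / lambda^2
= 9.8696 * 200000.0 / 59^2
= 9.8696 * 200000.0 / 3481
= 567.0557 MPa

567.0557 MPa


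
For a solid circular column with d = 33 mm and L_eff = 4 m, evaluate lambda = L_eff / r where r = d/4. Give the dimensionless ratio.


Radius of gyration r = d / 4 = 33 / 4 = 8.25 mm
L_eff = 4000.0 mm
Slenderness ratio = L / r = 4000.0 / 8.25 = 484.85 (dimensionless)

484.85 (dimensionless)


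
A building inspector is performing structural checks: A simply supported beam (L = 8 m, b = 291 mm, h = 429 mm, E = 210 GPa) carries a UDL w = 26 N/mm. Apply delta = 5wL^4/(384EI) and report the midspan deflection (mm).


I = 291 * 429^3 / 12 = 1914624533.25 mm^4
L = 8000.0 mm, w = 26 N/mm, E = 210000.0 MPa
delta = 5 * w * L^4 / (384 * E * I)
= 5 * 26 * 8000.0^4 / (384 * 210000.0 * 1914624533.25)
= 3.4488 mm

3.4488 mm


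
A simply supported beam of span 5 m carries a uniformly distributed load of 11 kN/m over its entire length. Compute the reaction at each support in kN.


Total load = w * L = 11 * 5 = 55 kN
By symmetry, each reaction R = total / 2 = 55 / 2 = 27.5 kN

27.5 kN


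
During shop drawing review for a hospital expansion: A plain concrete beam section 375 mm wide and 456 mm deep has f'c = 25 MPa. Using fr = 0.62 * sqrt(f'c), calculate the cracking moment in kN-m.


fr = 0.62 * sqrt(25) = 0.62 * 5.0 = 3.1 MPa
I = 375 * 456^3 / 12 = 2963088000.0 mm^4
y_t = 228.0 mm
M_cr = fr * I / y_t = 3.1 * 2963088000.0 / 228.0 N-mm
= 40.2876 kN-m

40.2876 kN-m


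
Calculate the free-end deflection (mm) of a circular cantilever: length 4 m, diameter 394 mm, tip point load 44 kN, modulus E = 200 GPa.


I = pi * d^4 / 64 = pi * 394^4 / 64 = 1182918396.8 mm^4
L = 4000.0 mm, P = 44000.0 N, E = 200000.0 MPa
delta = P * L^3 / (3 * E * I)
= 44000.0 * 4000.0^3 / (3 * 200000.0 * 1182918396.8)
= 3.9676 mm

3.9676 mm


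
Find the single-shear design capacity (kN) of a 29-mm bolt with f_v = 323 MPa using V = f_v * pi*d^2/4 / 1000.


A = pi * d^2 / 4 = pi * 29^2 / 4 = 660.5199 mm^2
V = f_v * A / 1000 = 323 * 660.5199 / 1000
= 213.3479 kN

213.3479 kN


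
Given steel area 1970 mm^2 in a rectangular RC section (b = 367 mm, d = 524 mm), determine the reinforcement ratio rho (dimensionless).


rho = As / (b * d)
= 1970 / (367 * 524)
= 1970 / 192308
= 0.010244 (dimensionless)

0.010244 (dimensionless)


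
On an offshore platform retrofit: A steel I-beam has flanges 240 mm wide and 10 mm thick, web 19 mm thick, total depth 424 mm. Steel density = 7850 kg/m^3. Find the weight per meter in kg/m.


A_flanges = 2 * 240 * 10 = 4800 mm^2
A_web = (424 - 2 * 10) * 19 = 7676 mm^2
A_total = 4800 + 7676 = 12476 mm^2 = 0.012476 m^2
Weight = rho * A = 7850 * 0.012476 = 97.9366 kg/m

97.9366 kg/m


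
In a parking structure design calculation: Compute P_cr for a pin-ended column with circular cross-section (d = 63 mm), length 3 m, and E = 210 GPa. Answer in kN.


I = pi * d^4 / 64 = 773271.66 mm^4
L = 3000.0 mm
P_cr = pi^2 * E * I / L^2
= 9.8696 * 210000.0 * 773271.66 / 3000.0^2
= 178077.33 N = 178.0773 kN

178.0773 kN


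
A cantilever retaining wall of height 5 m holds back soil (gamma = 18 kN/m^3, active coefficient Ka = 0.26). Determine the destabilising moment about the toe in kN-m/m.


Pa = 0.5 * Ka * gamma * H^2
= 0.5 * 0.26 * 18 * 5^2
= 58.5 kN/m
Arm = H / 3 = 5 / 3 = 1.6667 m
Mo = Pa * arm = Pa * H / 3 = 58.5 * 5 / 3 = 97.5 kN-m/m

97.5 kN-m/m


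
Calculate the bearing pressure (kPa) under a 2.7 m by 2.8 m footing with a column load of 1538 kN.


A = 2.7 * 2.8 = 7.56 m^2
q = P / A = 1538 / 7.56
= 203.4392 kPa

203.4392 kPa


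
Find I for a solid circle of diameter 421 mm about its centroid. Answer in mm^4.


r = d / 2 = 421 / 2 = 210.5 mm
I = pi * r^4 / 4 = pi * 210.5^4 / 4
= 1542049383.54 mm^4

1542049383.54 mm^4


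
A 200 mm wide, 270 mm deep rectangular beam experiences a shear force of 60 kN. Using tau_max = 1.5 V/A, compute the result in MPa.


A = b * h = 200 * 270 = 54000 mm^2
V = 60 kN = 60000.0 N
tau_max = 1.5 * V / A = 1.5 * 60000.0 / 54000
= 1.6667 MPa

1.6667 MPa


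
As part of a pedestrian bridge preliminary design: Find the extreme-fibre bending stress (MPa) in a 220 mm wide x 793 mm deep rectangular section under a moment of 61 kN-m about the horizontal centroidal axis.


I = b * h^3 / 12 = 220 * 793^3 / 12 = 9142416378.33 mm^4
y = h / 2 = 793 / 2 = 396.5 mm
M = 61 kN-m = 61000000.0 N-mm
sigma = M * y / I = 61000000.0 * 396.5 / 9142416378.33
= 2.65 MPa

2.65 MPa


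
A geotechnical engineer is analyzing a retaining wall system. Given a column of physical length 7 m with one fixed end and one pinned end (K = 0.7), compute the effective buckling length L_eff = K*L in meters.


L_eff = K * L
= 0.7 * 7
= 4.9 m

4.9 m


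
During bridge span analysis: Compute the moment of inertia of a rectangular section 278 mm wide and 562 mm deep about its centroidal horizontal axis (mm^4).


I = b * h^3 / 12
= 278 * 562^3 / 12
= 278 * 177504328 / 12
= 4112183598.67 mm^4

4112183598.67 mm^4


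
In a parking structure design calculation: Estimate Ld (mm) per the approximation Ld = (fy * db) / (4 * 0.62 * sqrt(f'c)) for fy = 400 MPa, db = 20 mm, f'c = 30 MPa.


Ld = (fy * db) / (4 * 0.62 * sqrt(f'c))
= (400 * 20) / (4 * 0.62 * sqrt(30))
= 8000 / 13.5835
= 588.95 mm

588.95 mm


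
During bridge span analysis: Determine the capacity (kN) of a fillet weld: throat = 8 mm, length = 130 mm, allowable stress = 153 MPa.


Strength = throat * length * allowable stress
= 8 * 130 * 153 N
= 159120 N
= 159.12 kN

159.12 kN


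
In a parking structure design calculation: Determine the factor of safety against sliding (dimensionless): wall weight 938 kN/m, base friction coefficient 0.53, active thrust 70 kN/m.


Resisting force = mu * W = 0.53 * 938 = 497.14 kN/m
FOS = Resisting / Driving = 497.14 / 70
= 7.102 (dimensionless)

7.102 (dimensionless)


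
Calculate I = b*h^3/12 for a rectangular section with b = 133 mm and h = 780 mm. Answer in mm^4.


I = b * h^3 / 12
= 133 * 780^3 / 12
= 133 * 474552000 / 12
= 5259618000.0 mm^4

5259618000.0 mm^4


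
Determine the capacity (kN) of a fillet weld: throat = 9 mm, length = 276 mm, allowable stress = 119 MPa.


Strength = throat * length * allowable stress
= 9 * 276 * 119 N
= 295596 N
= 295.6 kN

295.6 kN


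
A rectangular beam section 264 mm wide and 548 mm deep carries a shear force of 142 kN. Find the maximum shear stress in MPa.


A = b * h = 264 * 548 = 144672 mm^2
V = 142 kN = 142000.0 N
tau_max = 1.5 * V / A = 1.5 * 142000.0 / 144672
= 1.4723 MPa

1.4723 MPa


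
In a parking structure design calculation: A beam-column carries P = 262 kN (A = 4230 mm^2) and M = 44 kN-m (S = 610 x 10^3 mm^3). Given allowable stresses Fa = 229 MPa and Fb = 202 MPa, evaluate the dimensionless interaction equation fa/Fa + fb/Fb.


f_a = P / A = 262000.0 / 4230 = 61.9385 MPa
f_b = M / S = 44000000.0 / 610000.0 = 72.1311 MPa
Ratio = f_a / Fa + f_b / Fb
= 61.9385 / 229 + 72.1311 / 202
= 0.6276 (dimensionless)

0.6276 (dimensionless)


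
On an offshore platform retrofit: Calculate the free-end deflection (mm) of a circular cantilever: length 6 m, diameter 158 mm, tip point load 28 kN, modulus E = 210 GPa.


I = pi * d^4 / 64 = pi * 158^4 / 64 = 30591322.08 mm^4
L = 6000.0 mm, P = 28000.0 N, E = 210000.0 MPa
delta = P * L^3 / (3 * E * I)
= 28000.0 * 6000.0^3 / (3 * 210000.0 * 30591322.08)
= 313.8145 mm

313.8145 mm


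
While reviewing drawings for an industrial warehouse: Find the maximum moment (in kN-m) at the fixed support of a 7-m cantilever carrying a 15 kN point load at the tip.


For a cantilever with a point load at the free end:
M_max = P * L = 15 * 7 = 105 kN-m

105 kN-m


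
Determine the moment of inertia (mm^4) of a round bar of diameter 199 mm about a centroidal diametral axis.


r = d / 2 = 199 / 2 = 99.5 mm
I = pi * r^4 / 4 = pi * 99.5^4 / 4
= 76980761.76 mm^4

76980761.76 mm^4


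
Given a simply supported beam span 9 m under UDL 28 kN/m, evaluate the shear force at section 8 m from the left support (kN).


R_A = w * L / 2 = 28 * 9 / 2 = 126.0 kN
V(x) = R_A - w * x = 126.0 - 28 * 8
= -98.0 kN

-98.0 kN


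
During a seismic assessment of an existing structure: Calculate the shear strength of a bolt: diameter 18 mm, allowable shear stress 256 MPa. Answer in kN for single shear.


A = pi * d^2 / 4 = pi * 18^2 / 4 = 254.469 mm^2
V = f_v * A / 1000 = 256 * 254.469 / 1000
= 65.1441 kN

65.1441 kN


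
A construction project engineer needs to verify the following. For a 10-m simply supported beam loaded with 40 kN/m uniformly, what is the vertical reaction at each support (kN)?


Total load = w * L = 40 * 10 = 400 kN
By symmetry, each reaction R = total / 2 = 400 / 2 = 200.0 kN

200.0 kN


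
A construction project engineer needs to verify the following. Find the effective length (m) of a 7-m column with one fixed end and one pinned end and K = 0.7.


L_eff = K * L
= 0.7 * 7
= 4.9 m

4.9 m


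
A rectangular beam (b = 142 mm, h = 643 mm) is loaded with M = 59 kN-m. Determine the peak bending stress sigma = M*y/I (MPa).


I = b * h^3 / 12 = 142 * 643^3 / 12 = 3145864532.83 mm^4
y = h / 2 = 643 / 2 = 321.5 mm
M = 59 kN-m = 59000000.0 N-mm
sigma = M * y / I = 59000000.0 * 321.5 / 3145864532.83
= 6.03 MPa

6.03 MPa


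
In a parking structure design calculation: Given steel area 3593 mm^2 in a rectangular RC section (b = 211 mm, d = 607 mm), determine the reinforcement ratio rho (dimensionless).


rho = As / (b * d)
= 3593 / (211 * 607)
= 3593 / 128077
= 0.028053 (dimensionless)

0.028053 (dimensionless)


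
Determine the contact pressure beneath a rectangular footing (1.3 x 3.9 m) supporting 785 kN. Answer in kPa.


A = 1.3 * 3.9 = 5.07 m^2
q = P / A = 785 / 5.07
= 154.8323 kPa

154.8323 kPa


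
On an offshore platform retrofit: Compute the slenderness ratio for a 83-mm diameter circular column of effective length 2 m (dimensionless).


Radius of gyration r = d / 4 = 83 / 4 = 20.75 mm
L_eff = 2000.0 mm
Slenderness ratio = L / r = 2000.0 / 20.75 = 96.39 (dimensionless)

96.39 (dimensionless)


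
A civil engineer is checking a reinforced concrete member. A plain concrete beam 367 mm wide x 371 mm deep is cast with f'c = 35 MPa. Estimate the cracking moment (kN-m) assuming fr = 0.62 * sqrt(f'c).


fr = 0.62 * sqrt(35) = 0.62 * 5.9161 = 3.668 MPa
I = 367 * 371^3 / 12 = 1561732136.42 mm^4
y_t = 185.5 mm
M_cr = fr * I / y_t = 3.668 * 1561732136.42 / 185.5 N-mm
= 30.8808 kN-m

30.8808 kN-m


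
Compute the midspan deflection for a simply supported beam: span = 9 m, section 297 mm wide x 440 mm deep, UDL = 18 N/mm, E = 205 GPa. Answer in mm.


I = 297 * 440^3 / 12 = 2108304000.0 mm^4
L = 9000.0 mm, w = 18 N/mm, E = 205000.0 MPa
delta = 5 * w * L^4 / (384 * E * I)
= 5 * 18 * 9000.0^4 / (384 * 205000.0 * 2108304000.0)
= 3.5579 mm

3.5579 mm


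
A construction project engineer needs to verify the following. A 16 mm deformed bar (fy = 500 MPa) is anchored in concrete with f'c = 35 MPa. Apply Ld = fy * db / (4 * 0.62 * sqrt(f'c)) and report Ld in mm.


Ld = (fy * db) / (4 * 0.62 * sqrt(f'c))
= (500 * 16) / (4 * 0.62 * sqrt(35))
= 8000 / 14.6719
= 545.26 mm

545.26 mm


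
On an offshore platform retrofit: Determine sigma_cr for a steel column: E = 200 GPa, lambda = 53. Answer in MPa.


sigma_cr = pi^2 * E / lambda^2
= 9.8696 * 200000.0 / 53^2
= 9.8696 * 200000.0 / 2809
= 702.713 MPa

702.713 MPa


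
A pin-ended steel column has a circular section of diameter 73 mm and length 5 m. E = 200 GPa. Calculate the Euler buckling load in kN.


I = pi * d^4 / 64 = 1393995.4 mm^4
L = 5000.0 mm
P_cr = pi^2 * E * I / L^2
= 9.8696 * 200000.0 * 1393995.4 / 5000.0^2
= 110065.46 N = 110.0655 kN

110.0655 kN


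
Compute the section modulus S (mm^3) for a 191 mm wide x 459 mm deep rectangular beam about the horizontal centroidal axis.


S = b * h^2 / 6
= 191 * 459^2 / 6
= 191 * 210681 / 6
= 6706678.5 mm^3

6706678.5 mm^3


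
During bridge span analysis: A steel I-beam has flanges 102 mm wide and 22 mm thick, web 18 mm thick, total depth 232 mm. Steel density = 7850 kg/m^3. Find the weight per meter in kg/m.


A_flanges = 2 * 102 * 22 = 4488 mm^2
A_web = (232 - 2 * 22) * 18 = 3384 mm^2
A_total = 4488 + 3384 = 7872 mm^2 = 0.007872 m^2
Weight = rho * A = 7850 * 0.007872 = 61.7952 kg/m

61.7952 kg/m


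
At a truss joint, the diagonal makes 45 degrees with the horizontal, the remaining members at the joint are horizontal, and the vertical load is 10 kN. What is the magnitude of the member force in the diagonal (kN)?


At the joint, only the diagonal has a vertical component, so vertical equilibrium gives:
F * sin(45) = 10
F = 10 / sin(45)
= 10 / 0.707107
= 14.14 kN

14.14 kN


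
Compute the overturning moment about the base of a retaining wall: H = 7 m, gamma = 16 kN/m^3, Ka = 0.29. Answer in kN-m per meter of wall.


Pa = 0.5 * Ka * gamma * H^2
= 0.5 * 0.29 * 16 * 7^2
= 113.68 kN/m
Arm = H / 3 = 7 / 3 = 2.3333 m
Mo = Pa * arm = Pa * H / 3 = 113.68 * 7 / 3 = 265.2533 kN-m/m

265.2533 kN-m/m


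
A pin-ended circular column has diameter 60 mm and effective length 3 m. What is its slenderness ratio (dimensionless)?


Radius of gyration r = d / 4 = 60 / 4 = 15.0 mm
L_eff = 3000.0 mm
Slenderness ratio = L / r = 3000.0 / 15.0 = 200.0 (dimensionless)

200.0 (dimensionless)


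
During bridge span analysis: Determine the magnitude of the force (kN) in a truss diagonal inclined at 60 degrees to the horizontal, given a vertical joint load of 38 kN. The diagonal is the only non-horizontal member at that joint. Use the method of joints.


At the joint, only the diagonal has a vertical component, so vertical equilibrium gives:
F * sin(60) = 38
F = 38 / sin(60)
= 38 / 0.866025
= 43.88 kN

43.88 kN


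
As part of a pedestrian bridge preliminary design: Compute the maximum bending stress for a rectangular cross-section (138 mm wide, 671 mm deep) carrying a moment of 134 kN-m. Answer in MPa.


I = b * h^3 / 12 = 138 * 671^3 / 12 = 3474284676.5 mm^4
y = h / 2 = 671 / 2 = 335.5 mm
M = 134 kN-m = 134000000.0 N-mm
sigma = M * y / I = 134000000.0 * 335.5 / 3474284676.5
= 12.94 MPa

12.94 MPa


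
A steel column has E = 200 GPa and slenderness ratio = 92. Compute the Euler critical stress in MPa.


sigma_cr = pi^2 * E / lambda^2
= 9.8696 * 200000.0 / 92^2
= 9.8696 * 200000.0 / 8464
= 233.2137 MPa

233.2137 MPa


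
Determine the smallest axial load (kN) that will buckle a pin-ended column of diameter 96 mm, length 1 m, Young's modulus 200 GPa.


I = pi * d^4 / 64 = 4169220.18 mm^4
L = 1000.0 mm
P_cr = pi^2 * E * I / L^2
= 9.8696 * 200000.0 * 4169220.18 / 1000.0^2
= 8229710.76 N = 8229.7108 kN

8229.7108 kN


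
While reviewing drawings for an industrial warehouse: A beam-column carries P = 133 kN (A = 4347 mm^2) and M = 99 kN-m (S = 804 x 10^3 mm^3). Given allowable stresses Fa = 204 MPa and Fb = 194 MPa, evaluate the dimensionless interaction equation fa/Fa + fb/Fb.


f_a = P / A = 133000.0 / 4347 = 30.5958 MPa
f_b = M / S = 99000000.0 / 804000.0 = 123.1343 MPa
Ratio = f_a / Fa + f_b / Fb
= 30.5958 / 204 + 123.1343 / 194
= 0.7847 (dimensionless)

0.7847 (dimensionless)


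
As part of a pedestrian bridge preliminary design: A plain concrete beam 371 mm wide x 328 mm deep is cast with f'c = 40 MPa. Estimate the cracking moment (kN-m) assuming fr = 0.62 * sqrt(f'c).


fr = 0.62 * sqrt(40) = 0.62 * 6.3246 = 3.9212 MPa
I = 371 * 328^3 / 12 = 1090973482.67 mm^4
y_t = 164.0 mm
M_cr = fr * I / y_t = 3.9212 * 1090973482.67 / 164.0 N-mm
= 26.0851 kN-m

26.0851 kN-m


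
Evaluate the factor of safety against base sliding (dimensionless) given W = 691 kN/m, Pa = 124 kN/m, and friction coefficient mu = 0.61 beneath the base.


Resisting force = mu * W = 0.61 * 691 = 421.51 kN/m
FOS = Resisting / Driving = 421.51 / 124
= 3.3993 (dimensionless)

3.3993 (dimensionless)


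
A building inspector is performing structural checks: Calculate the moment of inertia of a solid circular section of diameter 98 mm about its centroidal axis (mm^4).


r = d / 2 = 98 / 2 = 49.0 mm
I = pi * r^4 / 4 = pi * 49.0^4 / 4
= 4527664.12 mm^4

4527664.12 mm^4


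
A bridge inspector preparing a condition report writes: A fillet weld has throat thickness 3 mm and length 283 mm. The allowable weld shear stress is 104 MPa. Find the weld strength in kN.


Strength = throat * length * allowable stress
= 3 * 283 * 104 N
= 88296 N
= 88.3 kN

88.3 kN


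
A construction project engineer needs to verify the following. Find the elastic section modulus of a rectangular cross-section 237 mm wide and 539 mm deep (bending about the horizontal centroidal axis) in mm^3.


S = b * h^2 / 6
= 237 * 539^2 / 6
= 237 * 290521 / 6
= 11475579.5 mm^3

11475579.5 mm^3


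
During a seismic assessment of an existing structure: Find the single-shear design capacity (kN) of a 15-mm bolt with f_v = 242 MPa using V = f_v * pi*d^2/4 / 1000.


A = pi * d^2 / 4 = pi * 15^2 / 4 = 176.7146 mm^2
V = f_v * A / 1000 = 242 * 176.7146 / 1000
= 42.7649 kN

42.7649 kN


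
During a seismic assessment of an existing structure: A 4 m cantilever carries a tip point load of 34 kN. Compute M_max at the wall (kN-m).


For a cantilever with a point load at the free end:
M_max = P * L = 34 * 4 = 136 kN-m

136 kN-m


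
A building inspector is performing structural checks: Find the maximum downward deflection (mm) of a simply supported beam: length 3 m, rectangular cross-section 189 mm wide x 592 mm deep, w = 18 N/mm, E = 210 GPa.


I = 189 * 592^3 / 12 = 3267726336.0 mm^4
L = 3000.0 mm, w = 18 N/mm, E = 210000.0 MPa
delta = 5 * w * L^4 / (384 * E * I)
= 5 * 18 * 3000.0^4 / (384 * 210000.0 * 3267726336.0)
= 0.0277 mm

0.0277 mm


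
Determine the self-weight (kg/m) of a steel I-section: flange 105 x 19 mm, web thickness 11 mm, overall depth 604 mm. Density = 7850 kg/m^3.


A_flanges = 2 * 105 * 19 = 3990 mm^2
A_web = (604 - 2 * 19) * 11 = 6226 mm^2
A_total = 3990 + 6226 = 10216 mm^2 = 0.010216 m^2
Weight = rho * A = 7850 * 0.010216 = 80.1956 kg/m

80.1956 kg/m


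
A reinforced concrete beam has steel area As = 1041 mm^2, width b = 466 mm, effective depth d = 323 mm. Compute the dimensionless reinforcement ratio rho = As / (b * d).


rho = As / (b * d)
= 1041 / (466 * 323)
= 1041 / 150518
= 0.006916 (dimensionless)

0.006916 (dimensionless)


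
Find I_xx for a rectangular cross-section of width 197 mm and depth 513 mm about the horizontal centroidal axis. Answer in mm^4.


I = b * h^3 / 12
= 197 * 513^3 / 12
= 197 * 135005697 / 12
= 2216343525.75 mm^4

2216343525.75 mm^4


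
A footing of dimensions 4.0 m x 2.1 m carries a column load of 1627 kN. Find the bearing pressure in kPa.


A = 4.0 * 2.1 = 8.4 m^2
q = P / A = 1627 / 8.4
= 193.6905 kPa

193.6905 kPa


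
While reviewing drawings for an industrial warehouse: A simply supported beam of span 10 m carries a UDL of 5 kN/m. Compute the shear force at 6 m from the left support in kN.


R_A = w * L / 2 = 5 * 10 / 2 = 25.0 kN
V(x) = R_A - w * x = 25.0 - 5 * 6
= -5.0 kN

-5.0 kN


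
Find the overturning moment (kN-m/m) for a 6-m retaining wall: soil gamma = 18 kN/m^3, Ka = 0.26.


Pa = 0.5 * Ka * gamma * H^2
= 0.5 * 0.26 * 18 * 6^2
= 84.24 kN/m
Arm = H / 3 = 6 / 3 = 2.0 m
Mo = Pa * arm = Pa * H / 3 = 84.24 * 6 / 3 = 168.48 kN-m/m

168.48 kN-m/m


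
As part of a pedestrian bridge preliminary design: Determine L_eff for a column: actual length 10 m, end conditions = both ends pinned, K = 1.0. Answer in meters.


L_eff = K * L
= 1.0 * 10
= 10.0 m

10.0 m


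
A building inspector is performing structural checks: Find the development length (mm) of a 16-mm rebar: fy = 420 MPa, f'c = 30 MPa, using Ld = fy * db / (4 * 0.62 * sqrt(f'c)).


Ld = (fy * db) / (4 * 0.62 * sqrt(f'c))
= (420 * 16) / (4 * 0.62 * sqrt(30))
= 6720 / 13.5835
= 494.72 mm

494.72 mm


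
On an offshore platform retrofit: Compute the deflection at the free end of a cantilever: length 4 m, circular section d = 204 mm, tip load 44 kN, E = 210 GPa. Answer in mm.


I = pi * d^4 / 64 = pi * 204^4 / 64 = 85014023.05 mm^4
L = 4000.0 mm, P = 44000.0 N, E = 210000.0 MPa
delta = P * L^3 / (3 * E * I)
= 44000.0 * 4000.0^3 / (3 * 210000.0 * 85014023.05)
= 52.5777 mm

52.5777 mm


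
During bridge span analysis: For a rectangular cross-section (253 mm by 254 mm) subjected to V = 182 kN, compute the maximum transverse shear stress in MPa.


A = b * h = 253 * 254 = 64262 mm^2
V = 182 kN = 182000.0 N
tau_max = 1.5 * V / A = 1.5 * 182000.0 / 64262
= 4.2482 MPa

4.2482 MPa


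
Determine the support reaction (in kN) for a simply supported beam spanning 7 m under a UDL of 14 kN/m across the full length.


Total load = w * L = 14 * 7 = 98 kN
By symmetry, each reaction R = total / 2 = 98 / 2 = 49.0 kN

49.0 kN


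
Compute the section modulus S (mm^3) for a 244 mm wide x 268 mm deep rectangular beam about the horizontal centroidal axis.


S = b * h^2 / 6
= 244 * 268^2 / 6
= 244 * 71824 / 6
= 2920842.67 mm^3

2920842.67 mm^3


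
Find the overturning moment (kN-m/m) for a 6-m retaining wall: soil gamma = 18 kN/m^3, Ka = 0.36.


Pa = 0.5 * Ka * gamma * H^2
= 0.5 * 0.36 * 18 * 6^2
= 116.64 kN/m
Arm = H / 3 = 6 / 3 = 2.0 m
Mo = Pa * arm = Pa * H / 3 = 116.64 * 6 / 3 = 233.28 kN-m/m

233.28 kN-m/m


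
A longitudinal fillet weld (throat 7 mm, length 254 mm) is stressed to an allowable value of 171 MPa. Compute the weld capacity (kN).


Strength = throat * length * allowable stress
= 7 * 254 * 171 N
= 304038 N
= 304.04 kN

304.04 kN


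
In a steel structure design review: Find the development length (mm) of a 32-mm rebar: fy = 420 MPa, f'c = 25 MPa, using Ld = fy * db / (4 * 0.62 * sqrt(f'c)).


Ld = (fy * db) / (4 * 0.62 * sqrt(f'c))
= (420 * 32) / (4 * 0.62 * sqrt(25))
= 13440 / 12.4
= 1083.87 mm

1083.87 mm


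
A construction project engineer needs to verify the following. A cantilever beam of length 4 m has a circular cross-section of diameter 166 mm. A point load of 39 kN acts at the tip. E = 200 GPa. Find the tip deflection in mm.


I = pi * d^4 / 64 = pi * 166^4 / 64 = 37273678.15 mm^4
L = 4000.0 mm, P = 39000.0 N, E = 200000.0 MPa
delta = P * L^3 / (3 * E * I)
= 39000.0 * 4000.0^3 / (3 * 200000.0 * 37273678.15)
= 111.6069 mm

111.6069 mm


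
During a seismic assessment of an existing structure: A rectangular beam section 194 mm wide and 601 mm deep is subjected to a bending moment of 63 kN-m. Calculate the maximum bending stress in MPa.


I = b * h^3 / 12 = 194 * 601^3 / 12 = 3509489116.17 mm^4
y = h / 2 = 601 / 2 = 300.5 mm
M = 63 kN-m = 63000000.0 N-mm
sigma = M * y / I = 63000000.0 * 300.5 / 3509489116.17
= 5.39 MPa

5.39 MPa


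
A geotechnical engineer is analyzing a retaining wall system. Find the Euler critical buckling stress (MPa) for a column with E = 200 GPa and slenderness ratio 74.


sigma_cr = pi^2 * E / lambda^2
= 9.8696 * 200000.0 / 74^2
= 9.8696 * 200000.0 / 5476
= 360.4677 MPa

360.4677 MPa


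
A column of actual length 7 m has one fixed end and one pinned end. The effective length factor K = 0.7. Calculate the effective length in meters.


L_eff = K * L
= 0.7 * 7
= 4.9 m

4.9 m


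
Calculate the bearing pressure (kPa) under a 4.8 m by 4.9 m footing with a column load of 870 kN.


A = 4.8 * 4.9 = 23.52 m^2
q = P / A = 870 / 23.52
= 36.9898 kPa

36.9898 kPa


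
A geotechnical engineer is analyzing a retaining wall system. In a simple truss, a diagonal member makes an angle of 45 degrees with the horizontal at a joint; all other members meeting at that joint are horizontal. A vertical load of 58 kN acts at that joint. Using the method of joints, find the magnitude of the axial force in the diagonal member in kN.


At the joint, only the diagonal has a vertical component, so vertical equilibrium gives:
F * sin(45) = 58
F = 58 / sin(45)
= 58 / 0.707107
= 82.02 kN

82.02 kN


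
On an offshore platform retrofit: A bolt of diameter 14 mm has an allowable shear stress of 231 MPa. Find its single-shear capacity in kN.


A = pi * d^2 / 4 = pi * 14^2 / 4 = 153.938 mm^2
V = f_v * A / 1000 = 231 * 153.938 / 1000
= 35.5597 kN

35.5597 kN


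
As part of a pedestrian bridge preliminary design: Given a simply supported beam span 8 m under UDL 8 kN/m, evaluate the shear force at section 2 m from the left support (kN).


R_A = w * L / 2 = 8 * 8 / 2 = 32.0 kN
V(x) = R_A - w * x = 32.0 - 8 * 2
= 16.0 kN

16.0 kN


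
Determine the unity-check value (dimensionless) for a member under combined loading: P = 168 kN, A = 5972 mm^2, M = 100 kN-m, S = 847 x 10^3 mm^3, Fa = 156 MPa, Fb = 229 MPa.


f_a = P / A = 168000.0 / 5972 = 28.1313 MPa
f_b = M / S = 100000000.0 / 847000.0 = 118.0638 MPa
Ratio = f_a / Fa + f_b / Fb
= 28.1313 / 156 + 118.0638 / 229
= 0.6959 (dimensionless)

0.6959 (dimensionless)


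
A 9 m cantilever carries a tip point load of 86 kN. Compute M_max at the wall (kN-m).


For a cantilever with a point load at the free end:
M_max = P * L = 86 * 9 = 774 kN-m

774 kN-m


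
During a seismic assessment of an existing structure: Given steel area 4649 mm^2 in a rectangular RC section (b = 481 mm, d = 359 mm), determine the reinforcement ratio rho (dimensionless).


rho = As / (b * d)
= 4649 / (481 * 359)
= 4649 / 172679
= 0.026923 (dimensionless)

0.026923 (dimensionless)


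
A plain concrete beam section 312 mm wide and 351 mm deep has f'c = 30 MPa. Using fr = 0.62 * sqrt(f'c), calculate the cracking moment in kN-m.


fr = 0.62 * sqrt(30) = 0.62 * 5.4772 = 3.3959 MPa
I = 312 * 351^3 / 12 = 1124332326.0 mm^4
y_t = 175.5 mm
M_cr = fr * I / y_t = 3.3959 * 1124332326.0 / 175.5 N-mm
= 21.7555 kN-m

21.7555 kN-m


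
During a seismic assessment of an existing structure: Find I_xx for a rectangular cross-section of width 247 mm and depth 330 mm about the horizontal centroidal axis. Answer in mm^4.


I = b * h^3 / 12
= 247 * 330^3 / 12
= 247 * 35937000 / 12
= 739703250.0 mm^4

739703250.0 mm^4


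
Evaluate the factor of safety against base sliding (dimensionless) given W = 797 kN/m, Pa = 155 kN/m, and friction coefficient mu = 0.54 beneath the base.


Resisting force = mu * W = 0.54 * 797 = 430.38 kN/m
FOS = Resisting / Driving = 430.38 / 155
= 2.7766 (dimensionless)

2.7766 (dimensionless)


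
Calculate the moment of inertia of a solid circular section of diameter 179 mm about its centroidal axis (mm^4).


r = d / 2 = 179 / 2 = 89.5 mm
I = pi * r^4 / 4 = pi * 89.5^4 / 4
= 50394370.27 mm^4

50394370.27 mm^4


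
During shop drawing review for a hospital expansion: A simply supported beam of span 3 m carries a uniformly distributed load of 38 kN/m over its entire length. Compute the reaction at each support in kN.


Total load = w * L = 38 * 3 = 114 kN
By symmetry, each reaction R = total / 2 = 114 / 2 = 57.0 kN

57.0 kN


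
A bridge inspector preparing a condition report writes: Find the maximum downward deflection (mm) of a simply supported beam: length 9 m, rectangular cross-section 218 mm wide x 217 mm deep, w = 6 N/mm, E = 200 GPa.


I = 218 * 217^3 / 12 = 185632686.17 mm^4
L = 9000.0 mm, w = 6 N/mm, E = 200000.0 MPa
delta = 5 * w * L^4 / (384 * E * I)
= 5 * 6 * 9000.0^4 / (384 * 200000.0 * 185632686.17)
= 13.8062 mm

13.8062 mm


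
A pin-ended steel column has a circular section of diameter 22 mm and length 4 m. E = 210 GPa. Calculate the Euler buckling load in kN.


I = pi * d^4 / 64 = 11499.01 mm^4
L = 4000.0 mm
P_cr = pi^2 * E * I / L^2
= 9.8696 * 210000.0 * 11499.01 / 4000.0^2
= 1489.57 N = 1.4896 kN

1.4896 kN


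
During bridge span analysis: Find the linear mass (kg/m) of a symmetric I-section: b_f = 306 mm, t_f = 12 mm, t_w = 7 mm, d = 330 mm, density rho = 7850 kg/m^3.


A_flanges = 2 * 306 * 12 = 7344 mm^2
A_web = (330 - 2 * 12) * 7 = 2142 mm^2
A_total = 7344 + 2142 = 9486 mm^2 = 0.009486 m^2
Weight = rho * A = 7850 * 0.009486 = 74.4651 kg/m

74.4651 kg/m


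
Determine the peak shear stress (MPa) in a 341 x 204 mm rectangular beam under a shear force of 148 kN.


A = b * h = 341 * 204 = 69564 mm^2
V = 148 kN = 148000.0 N
tau_max = 1.5 * V / A = 1.5 * 148000.0 / 69564
= 3.1913 MPa

3.1913 MPa


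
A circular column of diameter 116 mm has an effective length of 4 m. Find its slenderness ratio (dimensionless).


Radius of gyration r = d / 4 = 116 / 4 = 29.0 mm
L_eff = 4000.0 mm
Slenderness ratio = L / r = 4000.0 / 29.0 = 137.93 (dimensionless)

137.93 (dimensionless)


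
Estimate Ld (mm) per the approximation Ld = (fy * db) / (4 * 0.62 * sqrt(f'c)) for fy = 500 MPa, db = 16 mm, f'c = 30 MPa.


Ld = (fy * db) / (4 * 0.62 * sqrt(f'c))
= (500 * 16) / (4 * 0.62 * sqrt(30))
= 8000 / 13.5835
= 588.95 mm

588.95 mm


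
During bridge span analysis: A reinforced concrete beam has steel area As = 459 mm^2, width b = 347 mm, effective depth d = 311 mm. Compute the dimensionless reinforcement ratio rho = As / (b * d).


rho = As / (b * d)
= 459 / (347 * 311)
= 459 / 107917
= 0.004253 (dimensionless)

0.004253 (dimensionless)


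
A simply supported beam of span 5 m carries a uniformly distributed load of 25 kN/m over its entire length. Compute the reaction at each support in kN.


Total load = w * L = 25 * 5 = 125 kN
By symmetry, each reaction R = total / 2 = 125 / 2 = 62.5 kN

62.5 kN


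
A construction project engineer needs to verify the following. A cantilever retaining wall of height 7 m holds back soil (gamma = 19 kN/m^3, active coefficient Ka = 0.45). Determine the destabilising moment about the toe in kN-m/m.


Pa = 0.5 * Ka * gamma * H^2
= 0.5 * 0.45 * 19 * 7^2
= 209.475 kN/m
Arm = H / 3 = 7 / 3 = 2.3333 m
Mo = Pa * arm = Pa * H / 3 = 209.475 * 7 / 3 = 488.775 kN-m/m

488.775 kN-m/m


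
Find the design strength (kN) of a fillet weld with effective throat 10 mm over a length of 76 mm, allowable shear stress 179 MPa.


Strength = throat * length * allowable stress
= 10 * 76 * 179 N
= 136040 N
= 136.04 kN

136.04 kN


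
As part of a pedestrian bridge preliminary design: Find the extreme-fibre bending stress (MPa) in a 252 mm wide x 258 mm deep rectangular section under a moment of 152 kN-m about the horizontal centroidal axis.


I = b * h^3 / 12 = 252 * 258^3 / 12 = 360643752.0 mm^4
y = h / 2 = 258 / 2 = 129.0 mm
M = 152 kN-m = 152000000.0 N-mm
sigma = M * y / I = 152000000.0 * 129.0 / 360643752.0
= 54.37 MPa

54.37 MPa


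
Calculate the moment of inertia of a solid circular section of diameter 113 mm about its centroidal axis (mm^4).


r = d / 2 = 113 / 2 = 56.5 mm
I = pi * r^4 / 4 = pi * 56.5^4 / 4
= 8003568.62 mm^4

8003568.62 mm^4


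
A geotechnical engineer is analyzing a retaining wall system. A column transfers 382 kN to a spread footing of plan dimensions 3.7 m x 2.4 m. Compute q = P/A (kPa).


A = 3.7 * 2.4 = 8.88 m^2
q = P / A = 382 / 8.88
= 43.018 kPa

43.018 kPa


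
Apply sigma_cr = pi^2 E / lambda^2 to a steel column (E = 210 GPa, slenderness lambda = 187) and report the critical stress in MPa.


sigma_cr = pi^2 * E / lambda^2
= 9.8696 * 210000.0 / 187^2
= 9.8696 * 210000.0 / 34969
= 59.2701 MPa

59.2701 MPa


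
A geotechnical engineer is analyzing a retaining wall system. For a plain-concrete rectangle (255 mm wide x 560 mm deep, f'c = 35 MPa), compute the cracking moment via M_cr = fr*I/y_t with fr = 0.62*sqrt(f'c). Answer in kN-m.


fr = 0.62 * sqrt(35) = 0.62 * 5.9161 = 3.668 MPa
I = 255 * 560^3 / 12 = 3731840000.0 mm^4
y_t = 280.0 mm
M_cr = fr * I / y_t = 3.668 * 3731840000.0 / 280.0 N-mm
= 48.8867 kN-m

48.8867 kN-m


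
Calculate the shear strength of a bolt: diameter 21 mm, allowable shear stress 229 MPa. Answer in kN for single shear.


A = pi * d^2 / 4 = pi * 21^2 / 4 = 346.3606 mm^2
V = f_v * A / 1000 = 229 * 346.3606 / 1000
= 79.3166 kN

79.3166 kN


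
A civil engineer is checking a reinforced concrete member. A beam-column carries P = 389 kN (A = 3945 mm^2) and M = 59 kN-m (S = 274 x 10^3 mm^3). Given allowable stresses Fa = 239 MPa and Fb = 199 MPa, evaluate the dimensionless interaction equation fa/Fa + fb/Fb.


f_a = P / A = 389000.0 / 3945 = 98.6058 MPa
f_b = M / S = 59000000.0 / 274000.0 = 215.3285 MPa
Ratio = f_a / Fa + f_b / Fb
= 98.6058 / 239 + 215.3285 / 199
= 1.4946 (dimensionless)

1.4946 (dimensionless)


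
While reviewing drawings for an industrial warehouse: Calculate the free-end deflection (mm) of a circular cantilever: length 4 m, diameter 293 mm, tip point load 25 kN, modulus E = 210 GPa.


I = pi * d^4 / 64 = pi * 293^4 / 64 = 361776522.7 mm^4
L = 4000.0 mm, P = 25000.0 N, E = 210000.0 MPa
delta = P * L^3 / (3 * E * I)
= 25000.0 * 4000.0^3 / (3 * 210000.0 * 361776522.7)
= 7.02 mm

7.02 mm


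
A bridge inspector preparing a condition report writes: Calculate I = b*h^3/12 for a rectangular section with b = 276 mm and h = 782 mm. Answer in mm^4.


I = b * h^3 / 12
= 276 * 782^3 / 12
= 276 * 478211768 / 12
= 10998870664.0 mm^4

10998870664.0 mm^4


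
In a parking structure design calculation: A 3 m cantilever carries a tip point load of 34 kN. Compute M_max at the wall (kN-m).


For a cantilever with a point load at the free end:
M_max = P * L = 34 * 3 = 102 kN-m

102 kN-m


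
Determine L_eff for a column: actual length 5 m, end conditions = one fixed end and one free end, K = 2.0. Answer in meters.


L_eff = K * L
= 2.0 * 5
= 10.0 m

10.0 m


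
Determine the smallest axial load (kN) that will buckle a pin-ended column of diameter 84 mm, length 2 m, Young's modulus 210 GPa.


I = pi * d^4 / 64 = 2443920.32 mm^4
L = 2000.0 mm
P_cr = pi^2 * E * I / L^2
= 9.8696 * 210000.0 * 2443920.32 / 2000.0^2
= 1266327.66 N = 1266.3277 kN

1266.3277 kN


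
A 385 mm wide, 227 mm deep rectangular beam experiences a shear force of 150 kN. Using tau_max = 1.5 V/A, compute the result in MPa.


A = b * h = 385 * 227 = 87395 mm^2
V = 150 kN = 150000.0 N
tau_max = 1.5 * V / A = 1.5 * 150000.0 / 87395
= 2.5745 MPa

2.5745 MPa


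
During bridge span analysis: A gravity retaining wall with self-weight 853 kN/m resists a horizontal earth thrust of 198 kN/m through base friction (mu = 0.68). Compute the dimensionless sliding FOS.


Resisting force = mu * W = 0.68 * 853 = 580.04 kN/m
FOS = Resisting / Driving = 580.04 / 198
= 2.9295 (dimensionless)

2.9295 (dimensionless)


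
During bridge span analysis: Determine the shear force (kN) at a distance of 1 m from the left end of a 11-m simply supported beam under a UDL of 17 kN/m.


R_A = w * L / 2 = 17 * 11 / 2 = 93.5 kN
V(x) = R_A - w * x = 93.5 - 17 * 1
= 76.5 kN

76.5 kN


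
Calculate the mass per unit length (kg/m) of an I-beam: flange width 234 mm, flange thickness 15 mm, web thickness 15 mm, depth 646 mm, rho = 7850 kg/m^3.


A_flanges = 2 * 234 * 15 = 7020 mm^2
A_web = (646 - 2 * 15) * 15 = 9240 mm^2
A_total = 7020 + 9240 = 16260 mm^2 = 0.016260 m^2
Weight = rho * A = 7850 * 0.016260 = 127.641 kg/m

127.641 kg/m


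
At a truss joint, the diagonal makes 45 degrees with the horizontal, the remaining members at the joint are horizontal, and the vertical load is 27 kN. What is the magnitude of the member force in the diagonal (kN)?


At the joint, only the diagonal has a vertical component, so vertical equilibrium gives:
F * sin(45) = 27
F = 27 / sin(45)
= 27 / 0.707107
= 38.18 kN

38.18 kN


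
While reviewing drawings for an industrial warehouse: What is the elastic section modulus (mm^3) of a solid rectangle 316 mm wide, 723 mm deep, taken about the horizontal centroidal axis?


S = b * h^2 / 6
= 316 * 723^2 / 6
= 316 * 522729 / 6
= 27530394.0 mm^3

27530394.0 mm^3


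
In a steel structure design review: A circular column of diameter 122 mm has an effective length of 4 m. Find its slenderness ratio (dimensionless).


Radius of gyration r = d / 4 = 122 / 4 = 30.5 mm
L_eff = 4000.0 mm
Slenderness ratio = L / r = 4000.0 / 30.5 = 131.15 (dimensionless)

131.15 (dimensionless)


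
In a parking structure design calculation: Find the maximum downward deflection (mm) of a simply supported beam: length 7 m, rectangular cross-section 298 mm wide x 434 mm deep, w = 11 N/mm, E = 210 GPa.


I = 298 * 434^3 / 12 = 2030038182.67 mm^4
L = 7000.0 mm, w = 11 N/mm, E = 210000.0 MPa
delta = 5 * w * L^4 / (384 * E * I)
= 5 * 11 * 7000.0^4 / (384 * 210000.0 * 2030038182.67)
= 0.8067 mm

0.8067 mm


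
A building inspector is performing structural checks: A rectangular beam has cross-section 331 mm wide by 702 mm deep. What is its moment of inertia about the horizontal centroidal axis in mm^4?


I = b * h^3 / 12
= 331 * 702^3 / 12
= 331 * 345948408 / 12
= 9542410254.0 mm^4

9542410254.0 mm^4


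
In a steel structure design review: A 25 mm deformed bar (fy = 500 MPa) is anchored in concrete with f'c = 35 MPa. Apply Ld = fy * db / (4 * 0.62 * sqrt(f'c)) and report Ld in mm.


Ld = (fy * db) / (4 * 0.62 * sqrt(f'c))
= (500 * 25) / (4 * 0.62 * sqrt(35))
= 12500 / 14.6719
= 851.97 mm

851.97 mm


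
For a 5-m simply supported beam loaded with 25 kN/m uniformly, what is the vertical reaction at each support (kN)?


Total load = w * L = 25 * 5 = 125 kN
By symmetry, each reaction R = total / 2 = 125 / 2 = 62.5 kN

62.5 kN


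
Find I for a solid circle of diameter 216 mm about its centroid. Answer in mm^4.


r = d / 2 = 216 / 2 = 108.0 mm
I = pi * r^4 / 4 = pi * 108.0^4 / 4
= 106852553.05 mm^4

106852553.05 mm^4


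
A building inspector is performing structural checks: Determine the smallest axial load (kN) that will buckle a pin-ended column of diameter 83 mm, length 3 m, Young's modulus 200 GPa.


I = pi * d^4 / 64 = 2329604.88 mm^4
L = 3000.0 mm
P_cr = pi^2 * E * I / L^2
= 9.8696 * 200000.0 * 2329604.88 / 3000.0^2
= 510939.52 N = 510.9395 kN

510.9395 kN


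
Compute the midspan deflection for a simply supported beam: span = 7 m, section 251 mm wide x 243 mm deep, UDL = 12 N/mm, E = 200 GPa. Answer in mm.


I = 251 * 243^3 / 12 = 300131304.75 mm^4
L = 7000.0 mm, w = 12 N/mm, E = 200000.0 MPa
delta = 5 * w * L^4 / (384 * E * I)
= 5 * 12 * 7000.0^4 / (384 * 200000.0 * 300131304.75)
= 6.2499 mm

6.2499 mm


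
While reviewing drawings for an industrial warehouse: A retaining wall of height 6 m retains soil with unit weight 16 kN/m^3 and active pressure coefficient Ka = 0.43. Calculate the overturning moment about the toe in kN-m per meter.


Pa = 0.5 * Ka * gamma * H^2
= 0.5 * 0.43 * 16 * 6^2
= 123.84 kN/m
Arm = H / 3 = 6 / 3 = 2.0 m
Mo = Pa * arm = Pa * H / 3 = 123.84 * 6 / 3 = 247.68 kN-m/m

247.68 kN-m/m
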